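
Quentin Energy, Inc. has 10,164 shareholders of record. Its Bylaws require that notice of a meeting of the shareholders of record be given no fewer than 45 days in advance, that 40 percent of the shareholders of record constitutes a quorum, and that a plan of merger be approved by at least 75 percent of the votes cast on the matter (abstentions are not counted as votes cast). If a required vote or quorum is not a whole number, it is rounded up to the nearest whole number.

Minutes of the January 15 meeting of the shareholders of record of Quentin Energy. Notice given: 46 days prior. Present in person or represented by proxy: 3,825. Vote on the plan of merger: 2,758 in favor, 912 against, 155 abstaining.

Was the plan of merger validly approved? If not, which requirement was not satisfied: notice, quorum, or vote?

Invalid — quorum requirement not satisfied.

Notice: 46 days given; 45 required. Satisfied.
Quorum: 40% of 10,164 = 4,065.60, rounded up to 4,066; 3,825 present. Not satisfied.
Vote: requires three-fourths of the votes cast (3,825 − 155 abstaining = 3,670); 3/4 of 3670 = 2752.50, rounded up to 2753, so 2,753 needed; 2,758 in favor. Satisfied.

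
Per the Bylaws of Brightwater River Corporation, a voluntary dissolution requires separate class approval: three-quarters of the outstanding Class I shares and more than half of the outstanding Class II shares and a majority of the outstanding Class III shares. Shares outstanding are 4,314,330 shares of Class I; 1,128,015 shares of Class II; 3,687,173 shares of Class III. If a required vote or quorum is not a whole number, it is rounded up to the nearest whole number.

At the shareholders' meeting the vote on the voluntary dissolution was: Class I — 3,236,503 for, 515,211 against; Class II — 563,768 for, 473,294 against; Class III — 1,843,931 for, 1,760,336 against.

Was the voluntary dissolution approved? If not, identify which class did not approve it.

Not approved — the Class II shares did not give the required vote.

Class I: 3/4 of 4314330 = 3235747.50, rounded up to 3235748; 3,235,748 required, 3,236,503 in favor — approved.
Class II: a majority of 1128015 is 564008; 564,008 required, 563,768 in favor — not approved.
Class III: a majority of 3687173 is 1843587; 1,843,587 required, 1,843,931 in favor — approved.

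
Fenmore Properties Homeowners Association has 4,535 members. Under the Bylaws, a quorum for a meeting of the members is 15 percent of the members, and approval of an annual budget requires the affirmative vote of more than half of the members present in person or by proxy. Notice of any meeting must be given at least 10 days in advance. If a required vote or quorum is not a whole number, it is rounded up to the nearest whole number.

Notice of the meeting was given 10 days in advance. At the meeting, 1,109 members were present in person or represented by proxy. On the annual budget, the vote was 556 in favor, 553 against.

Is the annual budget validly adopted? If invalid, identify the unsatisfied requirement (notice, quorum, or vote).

Notice: 10 days given; 10 required. Satisfied.
Quorum: 15% of 4,535 = 680.25, rounded up to 681; 1,109 present. Satisfied.
Vote: requires a majority of those present (1,109); a majority of 1109 is 555, so 555 needed; 556 in favor. Satisfied.

Valid — all requirements satisfied.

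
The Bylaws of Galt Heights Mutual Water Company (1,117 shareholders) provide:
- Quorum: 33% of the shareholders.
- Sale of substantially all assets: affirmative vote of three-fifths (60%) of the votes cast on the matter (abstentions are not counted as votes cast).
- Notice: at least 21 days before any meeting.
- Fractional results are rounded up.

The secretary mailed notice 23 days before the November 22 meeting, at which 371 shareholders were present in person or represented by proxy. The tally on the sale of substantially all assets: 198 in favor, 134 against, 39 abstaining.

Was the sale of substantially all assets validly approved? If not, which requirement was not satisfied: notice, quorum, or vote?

Notice: 23 days given; 21 required. Satisfied.
Quorum: 33% of 1,117 = 368.61, rounded up to 369; 371 present. Satisfied.
Vote: requires three-fifths of the votes cast (371 − 39 abstaining = 332); 3/5 of 332 = 199.20, rounded up to 200, so 200 needed; 198 in favor. Not satisfied.

Invalid — vote requirement not satisfied.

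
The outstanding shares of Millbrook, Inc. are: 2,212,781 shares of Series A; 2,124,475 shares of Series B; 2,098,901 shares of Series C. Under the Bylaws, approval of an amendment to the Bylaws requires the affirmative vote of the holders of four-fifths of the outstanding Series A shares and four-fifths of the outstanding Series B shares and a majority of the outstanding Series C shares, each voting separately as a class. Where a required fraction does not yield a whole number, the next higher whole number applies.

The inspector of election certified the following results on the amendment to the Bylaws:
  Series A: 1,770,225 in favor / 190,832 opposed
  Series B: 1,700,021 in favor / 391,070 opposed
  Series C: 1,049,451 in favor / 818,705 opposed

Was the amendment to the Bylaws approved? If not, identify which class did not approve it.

Approved — every class gave the required vote.

Series A: 4/5 of 2212781 = 1770224.80, rounded up to 1770225; 1,770,225 required, 1,770,225 in favor — approved.
Series B: 4/5 of 2124475 = 1699580; 1,699,580 required, 1,700,021 in favor — approved.
Series C: a majority of 2098901 is 1049451; 1,049,451 required, 1,049,451 in favor — approved.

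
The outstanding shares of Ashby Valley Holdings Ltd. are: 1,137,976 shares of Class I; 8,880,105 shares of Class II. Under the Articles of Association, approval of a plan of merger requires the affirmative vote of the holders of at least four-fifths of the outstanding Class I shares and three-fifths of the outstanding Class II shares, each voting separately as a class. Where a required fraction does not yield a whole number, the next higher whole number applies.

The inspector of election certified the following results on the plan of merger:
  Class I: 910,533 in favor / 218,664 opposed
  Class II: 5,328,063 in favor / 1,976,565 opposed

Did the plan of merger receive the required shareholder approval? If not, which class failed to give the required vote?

Class I: 4/5 of 1137976 = 910380.80, rounded up to 910381; 910,381 required, 910,533 in favor — approved.
Class II: 3/5 of 8880105 = 5328063; 5,328,063 required, 5,328,063 in favor — approved.

Approved — every class gave the required vote.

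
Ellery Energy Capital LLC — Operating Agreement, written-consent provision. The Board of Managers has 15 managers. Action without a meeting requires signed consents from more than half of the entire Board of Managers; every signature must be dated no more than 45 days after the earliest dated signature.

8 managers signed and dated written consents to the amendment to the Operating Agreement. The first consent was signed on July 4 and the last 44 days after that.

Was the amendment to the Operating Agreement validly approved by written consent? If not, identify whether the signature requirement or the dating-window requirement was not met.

Signatures required: more than half of 15 — a majority of 15 is 8, so 8 needed; 8 signed. Sufficient.
Dating window: the latest signature is 44 days after the earliest; the limit is 45 days. Within the window.

Effective — both the signature and dating-window requirements are satisfied.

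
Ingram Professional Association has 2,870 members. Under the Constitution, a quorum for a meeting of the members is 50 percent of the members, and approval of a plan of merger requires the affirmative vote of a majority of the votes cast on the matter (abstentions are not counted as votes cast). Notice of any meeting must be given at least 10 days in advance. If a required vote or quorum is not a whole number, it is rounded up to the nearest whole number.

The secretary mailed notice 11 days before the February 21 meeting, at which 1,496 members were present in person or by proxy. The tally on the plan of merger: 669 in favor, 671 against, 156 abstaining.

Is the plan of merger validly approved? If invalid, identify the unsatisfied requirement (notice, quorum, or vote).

Notice: 11 days given; 10 required. Satisfied.
Quorum: 50% of 2,870 = 1,435; 1,496 present. Satisfied.
Vote: requires a majority of the votes cast (1,496 − 156 abstaining = 1,340); a majority of 1340 is 671, so 671 needed; 669 in favor. Not satisfied.

Invalid — vote requirement not satisfied.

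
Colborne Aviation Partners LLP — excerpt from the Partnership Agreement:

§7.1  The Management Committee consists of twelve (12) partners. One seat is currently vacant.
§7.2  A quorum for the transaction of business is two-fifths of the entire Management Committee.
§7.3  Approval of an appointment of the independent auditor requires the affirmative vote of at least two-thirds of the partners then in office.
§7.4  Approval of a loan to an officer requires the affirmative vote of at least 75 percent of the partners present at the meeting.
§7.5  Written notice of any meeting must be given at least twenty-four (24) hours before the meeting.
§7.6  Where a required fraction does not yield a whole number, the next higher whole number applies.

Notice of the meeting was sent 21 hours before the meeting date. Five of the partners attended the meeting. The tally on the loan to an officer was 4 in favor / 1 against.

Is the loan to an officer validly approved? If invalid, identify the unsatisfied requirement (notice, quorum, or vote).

Invalid — notice requirement not satisfied.

Notice: 21 hours given; 24 required (21 < 24). Not satisfied.
Quorum: 5 present; quorum is 5. Satisfied.
Vote: the loan to an officer requires three-fourths of the partners present (5). 3/4 of 5 = 3.75, rounded up to 4, so 4 affirmative votes are needed; 4 voted in favor. Satisfied.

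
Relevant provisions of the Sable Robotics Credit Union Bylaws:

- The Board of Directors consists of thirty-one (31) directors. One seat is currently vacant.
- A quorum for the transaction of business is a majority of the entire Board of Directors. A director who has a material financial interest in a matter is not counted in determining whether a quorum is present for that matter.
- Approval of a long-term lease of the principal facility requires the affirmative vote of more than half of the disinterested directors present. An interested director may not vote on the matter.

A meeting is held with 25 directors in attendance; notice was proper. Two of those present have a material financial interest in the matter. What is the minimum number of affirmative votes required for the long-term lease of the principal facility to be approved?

12

The long-term lease of the principal facility requires a majority of the disinterested directors present (25 − 2 = 23).
A majority of 23 is 12.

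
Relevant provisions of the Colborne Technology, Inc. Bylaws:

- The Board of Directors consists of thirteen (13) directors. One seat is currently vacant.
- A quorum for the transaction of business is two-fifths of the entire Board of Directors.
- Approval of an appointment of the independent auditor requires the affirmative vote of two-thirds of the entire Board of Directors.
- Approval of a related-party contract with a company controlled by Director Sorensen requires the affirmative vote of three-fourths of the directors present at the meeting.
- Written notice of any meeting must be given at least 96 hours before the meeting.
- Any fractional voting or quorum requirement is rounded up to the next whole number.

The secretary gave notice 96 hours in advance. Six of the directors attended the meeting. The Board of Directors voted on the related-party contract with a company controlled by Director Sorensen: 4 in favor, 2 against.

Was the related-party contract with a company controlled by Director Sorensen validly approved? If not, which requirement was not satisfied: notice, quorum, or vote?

Invalid — vote requirement not satisfied.

Notice: 96 hours given; 96 required (96 ≥ 96). Satisfied.
Quorum: 6 present; quorum is 6. Satisfied.
Vote: the related-party contract with a company controlled by Director Sorensen requires three-fourths of the directors present (6). 3/4 of 6 = 4.50, rounded up to 5, so 5 affirmative votes are needed; 4 voted in favor. Not satisfied.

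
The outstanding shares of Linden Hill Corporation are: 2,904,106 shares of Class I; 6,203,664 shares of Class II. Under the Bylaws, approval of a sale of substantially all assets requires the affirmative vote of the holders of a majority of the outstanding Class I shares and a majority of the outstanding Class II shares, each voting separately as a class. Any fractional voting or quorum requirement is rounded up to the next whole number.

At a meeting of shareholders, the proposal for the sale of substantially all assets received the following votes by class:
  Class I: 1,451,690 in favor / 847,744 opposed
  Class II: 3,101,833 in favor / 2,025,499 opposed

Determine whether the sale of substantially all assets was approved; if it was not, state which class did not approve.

Class I: a majority of 2904106 is 1452054; 1,452,054 required, 1,451,690 in favor — not approved.
Class II: a majority of 6203664 is 3101833; 3,101,833 required, 3,101,833 in favor — approved.

Not approved — the Class I shares did not give the required vote.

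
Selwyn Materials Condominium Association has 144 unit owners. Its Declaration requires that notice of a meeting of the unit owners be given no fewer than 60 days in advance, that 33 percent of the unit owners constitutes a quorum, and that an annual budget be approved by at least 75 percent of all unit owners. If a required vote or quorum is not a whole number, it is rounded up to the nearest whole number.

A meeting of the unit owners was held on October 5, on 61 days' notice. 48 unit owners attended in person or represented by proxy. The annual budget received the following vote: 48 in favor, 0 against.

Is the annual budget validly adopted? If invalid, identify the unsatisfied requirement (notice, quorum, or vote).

Notice: 61 days given; 60 required. Satisfied.
Quorum: 33% of 144 = 47.52, rounded up to 48; 48 present. Satisfied.
Vote: requires three-fourths of all unit owners (144); 3/4 of 144 = 108, so 108 needed; 48 in favor. Not satisfied.

Invalid — vote requirement not satisfied.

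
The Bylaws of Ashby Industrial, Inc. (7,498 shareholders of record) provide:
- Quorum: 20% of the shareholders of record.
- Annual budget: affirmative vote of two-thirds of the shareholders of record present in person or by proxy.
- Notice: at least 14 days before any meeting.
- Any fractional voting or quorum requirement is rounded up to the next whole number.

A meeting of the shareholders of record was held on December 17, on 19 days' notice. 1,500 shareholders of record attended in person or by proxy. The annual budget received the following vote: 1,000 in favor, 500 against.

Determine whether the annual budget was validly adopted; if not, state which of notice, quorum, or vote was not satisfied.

Notice: 19 days given; 14 required. Satisfied.
Quorum: 20% of 7,498 = 1,499.60, rounded up to 1,500; 1,500 present. Satisfied.
Vote: requires two-thirds of those present (1,500); 2/3 of 1500 = 1000, so 1,000 needed; 1,000 in favor. Satisfied.

Valid — all requirements satisfied.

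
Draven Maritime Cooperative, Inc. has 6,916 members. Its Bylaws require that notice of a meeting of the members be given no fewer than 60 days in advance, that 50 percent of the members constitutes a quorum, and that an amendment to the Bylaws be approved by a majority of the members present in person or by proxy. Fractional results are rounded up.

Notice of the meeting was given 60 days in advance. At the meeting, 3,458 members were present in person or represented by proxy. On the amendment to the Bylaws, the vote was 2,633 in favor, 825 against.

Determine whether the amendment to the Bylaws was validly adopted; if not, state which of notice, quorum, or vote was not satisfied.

Notice: 60 days given; 60 required. Satisfied.
Quorum: 50% of 6,916 = 3,458; 3,458 present. Satisfied.
Vote: requires a majority of those present (3,458); a majority of 3458 is 1730, so 1,730 needed; 2,633 in favor. Satisfied.

Valid — all requirements satisfied.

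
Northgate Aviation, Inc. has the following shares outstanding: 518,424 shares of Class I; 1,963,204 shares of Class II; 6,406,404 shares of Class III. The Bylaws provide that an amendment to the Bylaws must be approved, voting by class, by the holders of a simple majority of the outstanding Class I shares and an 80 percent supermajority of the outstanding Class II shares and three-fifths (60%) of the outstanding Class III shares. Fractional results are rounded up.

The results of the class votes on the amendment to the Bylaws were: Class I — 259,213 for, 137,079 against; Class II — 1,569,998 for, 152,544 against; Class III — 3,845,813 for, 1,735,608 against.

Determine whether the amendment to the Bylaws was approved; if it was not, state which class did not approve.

Class I: a majority of 518424 is 259213; 259,213 required, 259,213 in favor — approved.
Class II: 4/5 of 1963204 = 1570563.20, rounded up to 1570564; 1,570,564 required, 1,569,998 in favor — not approved.
Class III: 3/5 of 6406404 = 3843842.40, rounded up to 3843843; 3,843,843 required, 3,845,813 in favor — approved.

Not approved — the Class II shares did not give the required vote.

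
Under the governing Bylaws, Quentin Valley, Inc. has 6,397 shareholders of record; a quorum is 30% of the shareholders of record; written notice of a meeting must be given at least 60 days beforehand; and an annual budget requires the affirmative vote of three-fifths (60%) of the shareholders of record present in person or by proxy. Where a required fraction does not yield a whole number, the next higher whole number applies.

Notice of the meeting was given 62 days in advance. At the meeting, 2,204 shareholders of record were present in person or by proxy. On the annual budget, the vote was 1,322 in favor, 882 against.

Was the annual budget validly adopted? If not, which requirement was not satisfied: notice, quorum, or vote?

Notice: 62 days given; 60 required. Satisfied.
Quorum: 30% of 6,397 = 1,919.10, rounded up to 1,920; 2,204 present. Satisfied.
Vote: requires three-fifths of those present (2,204); 3/5 of 2204 = 1322.40, rounded up to 1323, so 1,323 needed; 1,322 in favor. Not satisfied.

Invalid — vote requirement not satisfied.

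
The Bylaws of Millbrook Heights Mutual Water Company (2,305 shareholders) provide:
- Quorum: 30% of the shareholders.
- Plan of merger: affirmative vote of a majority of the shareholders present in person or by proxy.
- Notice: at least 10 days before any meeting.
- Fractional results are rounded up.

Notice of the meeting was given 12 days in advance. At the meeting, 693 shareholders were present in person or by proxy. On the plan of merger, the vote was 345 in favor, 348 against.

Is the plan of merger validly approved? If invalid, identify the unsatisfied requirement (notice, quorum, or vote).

Invalid — vote requirement not satisfied.

Notice: 12 days given; 10 required. Satisfied.
Quorum: 30% of 2,305 = 691.50, rounded up to 692; 693 present. Satisfied.
Vote: requires a majority of those present (693); a majority of 693 is 347, so 347 needed; 345 in favor. Not satisfied.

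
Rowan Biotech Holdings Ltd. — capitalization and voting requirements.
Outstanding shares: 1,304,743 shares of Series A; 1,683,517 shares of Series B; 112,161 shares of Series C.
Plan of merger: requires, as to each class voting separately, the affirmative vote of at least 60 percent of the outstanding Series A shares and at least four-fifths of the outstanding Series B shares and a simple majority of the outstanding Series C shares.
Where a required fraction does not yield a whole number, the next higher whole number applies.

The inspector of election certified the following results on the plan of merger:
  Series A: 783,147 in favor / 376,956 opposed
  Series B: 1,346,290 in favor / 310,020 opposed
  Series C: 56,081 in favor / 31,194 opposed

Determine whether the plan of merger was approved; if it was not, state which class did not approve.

Series A: 3/5 of 1304743 = 782845.80, rounded up to 782846; 782,846 required, 783,147 in favor — approved.
Series B: 4/5 of 1683517 = 1346813.60, rounded up to 1346814; 1,346,814 required, 1,346,290 in favor — not approved.
Series C: a majority of 112161 is 56081; 56,081 required, 56,081 in favor — approved.

Not approved — the Series B shares did not give the required vote.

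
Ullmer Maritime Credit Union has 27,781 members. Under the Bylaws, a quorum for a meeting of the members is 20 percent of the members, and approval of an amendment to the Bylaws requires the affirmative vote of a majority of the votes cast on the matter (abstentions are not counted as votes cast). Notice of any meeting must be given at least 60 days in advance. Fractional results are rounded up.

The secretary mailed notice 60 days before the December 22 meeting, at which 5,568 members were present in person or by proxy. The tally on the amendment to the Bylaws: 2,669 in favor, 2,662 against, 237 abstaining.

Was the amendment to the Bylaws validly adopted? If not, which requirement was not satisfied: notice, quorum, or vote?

Valid — all requirements satisfied.

Notice: 60 days given; 60 required. Satisfied.
Quorum: 20% of 27,781 = 5,556.20, rounded up to 5,557; 5,568 present. Satisfied.
Vote: requires a majority of the votes cast (5,568 − 237 abstaining = 5,331); a majority of 5331 is 2666, so 2,666 needed; 2,669 in favor. Satisfied.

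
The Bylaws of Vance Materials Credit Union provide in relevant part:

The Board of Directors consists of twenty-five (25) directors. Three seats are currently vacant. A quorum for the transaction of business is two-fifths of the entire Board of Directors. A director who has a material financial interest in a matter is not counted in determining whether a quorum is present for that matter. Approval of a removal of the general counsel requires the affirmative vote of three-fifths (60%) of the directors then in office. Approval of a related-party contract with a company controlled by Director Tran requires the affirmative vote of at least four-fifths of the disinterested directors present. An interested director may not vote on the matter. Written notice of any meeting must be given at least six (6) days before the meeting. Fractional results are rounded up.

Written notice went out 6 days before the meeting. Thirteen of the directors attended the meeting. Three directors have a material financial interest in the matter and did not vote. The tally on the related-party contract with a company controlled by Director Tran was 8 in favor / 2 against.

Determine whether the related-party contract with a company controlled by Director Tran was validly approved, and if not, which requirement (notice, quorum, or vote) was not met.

Notice: 6 days given; 6 required (6 ≥ 6). Satisfied.
Quorum: 13 present, but the 3 interested directors do not count, leaving 10. Quorum is 10. Satisfied.
Vote: the related-party contract with a company controlled by Director Tran requires four-fifths of the disinterested directors present (13 − 3 = 10). 4/5 of 10 = 8, so 8 affirmative votes are needed; 8 voted in favor. Satisfied.

Valid — all requirements satisfied.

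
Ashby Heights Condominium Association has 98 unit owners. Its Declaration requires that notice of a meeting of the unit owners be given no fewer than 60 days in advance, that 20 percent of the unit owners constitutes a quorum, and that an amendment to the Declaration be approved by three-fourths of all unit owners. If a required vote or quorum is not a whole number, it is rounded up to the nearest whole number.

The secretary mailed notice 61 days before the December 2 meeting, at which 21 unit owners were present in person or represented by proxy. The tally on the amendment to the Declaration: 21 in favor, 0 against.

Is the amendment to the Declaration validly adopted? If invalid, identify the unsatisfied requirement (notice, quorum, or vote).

Notice: 61 days given; 60 required. Satisfied.
Quorum: 20% of 98 = 19.60, rounded up to 20; 21 present. Satisfied.
Vote: requires three-fourths of all unit owners (98); 3/4 of 98 = 73.50, rounded up to 74, so 74 needed; 21 in favor. Not satisfied.

Invalid — vote requirement not satisfied.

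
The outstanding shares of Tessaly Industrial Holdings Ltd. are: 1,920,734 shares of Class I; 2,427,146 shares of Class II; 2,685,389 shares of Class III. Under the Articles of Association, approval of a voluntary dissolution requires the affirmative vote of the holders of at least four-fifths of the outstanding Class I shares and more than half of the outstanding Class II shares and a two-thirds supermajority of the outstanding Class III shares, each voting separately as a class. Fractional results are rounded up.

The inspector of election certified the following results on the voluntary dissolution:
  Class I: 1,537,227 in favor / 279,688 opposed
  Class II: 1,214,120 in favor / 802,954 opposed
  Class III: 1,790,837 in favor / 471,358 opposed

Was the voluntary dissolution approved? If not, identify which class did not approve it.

Approved — every class gave the required vote.

Class I: 4/5 of 1920734 = 1536587.20, rounded up to 1536588; 1,536,588 required, 1,537,227 in favor — approved.
Class II: a majority of 2427146 is 1213574; 1,213,574 required, 1,214,120 in favor — approved.
Class III: 2/3 of 2685389 = 1790259.33, rounded up to 1790260; 1,790,260 required, 1,790,837 in favor — approved.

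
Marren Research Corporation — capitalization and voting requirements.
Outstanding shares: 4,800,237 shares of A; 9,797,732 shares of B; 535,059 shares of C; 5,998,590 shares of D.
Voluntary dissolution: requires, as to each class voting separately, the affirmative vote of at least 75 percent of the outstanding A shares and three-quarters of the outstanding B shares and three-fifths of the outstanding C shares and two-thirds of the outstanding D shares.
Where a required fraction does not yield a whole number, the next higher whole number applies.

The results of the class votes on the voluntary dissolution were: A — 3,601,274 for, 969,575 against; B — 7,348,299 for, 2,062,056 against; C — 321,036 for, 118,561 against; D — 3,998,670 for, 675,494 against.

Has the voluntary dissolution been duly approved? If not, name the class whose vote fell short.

Not approved — the D shares did not give the required vote.

A: 3/4 of 4800237 = 3600177.75, rounded up to 3600178; 3,600,178 required, 3,601,274 in favor — approved.
B: 3/4 of 9797732 = 7348299; 7,348,299 required, 7,348,299 in favor — approved.
C: 3/5 of 535059 = 321035.40, rounded up to 321036; 321,036 required, 321,036 in favor — approved.
D: 2/3 of 5998590 = 3999060; 3,999,060 required, 3,998,670 in favor — not approved.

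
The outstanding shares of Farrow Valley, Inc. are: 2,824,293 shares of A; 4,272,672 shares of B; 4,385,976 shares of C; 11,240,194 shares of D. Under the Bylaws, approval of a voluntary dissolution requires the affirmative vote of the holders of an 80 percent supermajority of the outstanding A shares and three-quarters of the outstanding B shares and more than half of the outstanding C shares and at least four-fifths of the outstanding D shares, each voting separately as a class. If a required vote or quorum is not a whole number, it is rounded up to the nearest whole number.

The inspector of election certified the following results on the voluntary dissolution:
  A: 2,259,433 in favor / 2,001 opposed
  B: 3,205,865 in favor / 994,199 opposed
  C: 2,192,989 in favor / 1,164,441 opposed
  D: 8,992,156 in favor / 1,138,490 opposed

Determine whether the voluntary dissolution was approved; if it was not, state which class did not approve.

A: 4/5 of 2824293 = 2259434.40, rounded up to 2259435; 2,259,435 required, 2,259,433 in favor — not approved.
B: 3/4 of 4272672 = 3204504; 3,204,504 required, 3,205,865 in favor — approved.
C: a majority of 4385976 is 2192989; 2,192,989 required, 2,192,989 in favor — approved.
D: 4/5 of 11240194 = 8992155.20, rounded up to 8992156; 8,992,156 required, 8,992,156 in favor — approved.

Not approved — the A shares did not give the required vote.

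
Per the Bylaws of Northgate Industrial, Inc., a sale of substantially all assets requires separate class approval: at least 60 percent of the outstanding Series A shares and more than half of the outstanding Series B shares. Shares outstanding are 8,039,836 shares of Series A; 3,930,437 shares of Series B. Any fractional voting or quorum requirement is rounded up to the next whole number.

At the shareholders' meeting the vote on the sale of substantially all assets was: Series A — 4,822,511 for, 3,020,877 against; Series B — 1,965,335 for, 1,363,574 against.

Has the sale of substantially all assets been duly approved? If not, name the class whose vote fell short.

Series A: 3/5 of 8039836 = 4823901.60, rounded up to 4823902; 4,823,902 required, 4,822,511 in favor — not approved.
Series B: a majority of 3930437 is 1965219; 1,965,219 required, 1,965,335 in favor — approved.

Not approved — the Series A shares did not give the required vote.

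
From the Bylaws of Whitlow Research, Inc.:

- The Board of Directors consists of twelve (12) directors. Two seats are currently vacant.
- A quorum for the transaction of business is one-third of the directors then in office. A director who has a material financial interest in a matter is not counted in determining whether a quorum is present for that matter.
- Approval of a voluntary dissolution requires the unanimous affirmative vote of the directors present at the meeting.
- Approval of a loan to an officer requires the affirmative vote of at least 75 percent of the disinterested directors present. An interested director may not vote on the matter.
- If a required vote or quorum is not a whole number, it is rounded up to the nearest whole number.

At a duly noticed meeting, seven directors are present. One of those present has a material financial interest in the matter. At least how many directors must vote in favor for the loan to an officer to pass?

5

The loan to an officer requires three-fourths of the disinterested directors present (7 − 1 = 6).
3/4 of 6 = 4.50, rounded up to 5.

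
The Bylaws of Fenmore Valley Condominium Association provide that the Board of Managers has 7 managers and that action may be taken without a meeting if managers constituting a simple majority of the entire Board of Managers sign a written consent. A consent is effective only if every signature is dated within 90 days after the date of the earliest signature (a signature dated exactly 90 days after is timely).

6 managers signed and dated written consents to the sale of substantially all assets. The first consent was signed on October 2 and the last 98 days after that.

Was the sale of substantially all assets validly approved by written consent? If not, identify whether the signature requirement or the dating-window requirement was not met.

Not effective — dating-window requirement not satisfied.

Signatures required: a simple majority of 7 — a majority of 7 is 4, so 4 needed; 6 signed. Sufficient.
Dating window: the latest signature is 98 days after the earliest; the limit is 90 days. Outside the window.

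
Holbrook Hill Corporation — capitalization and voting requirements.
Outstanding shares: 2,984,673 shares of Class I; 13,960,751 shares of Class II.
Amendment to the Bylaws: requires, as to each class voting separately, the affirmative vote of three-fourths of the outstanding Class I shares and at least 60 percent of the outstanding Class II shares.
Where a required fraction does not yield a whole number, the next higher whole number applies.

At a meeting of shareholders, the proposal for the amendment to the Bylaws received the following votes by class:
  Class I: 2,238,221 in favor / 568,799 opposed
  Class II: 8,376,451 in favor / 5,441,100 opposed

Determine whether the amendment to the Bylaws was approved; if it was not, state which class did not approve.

Not approved — the Class I shares did not give the required vote.

Class I: 3/4 of 2984673 = 2238504.75, rounded up to 2238505; 2,238,505 required, 2,238,221 in favor — not approved.
Class II: 3/5 of 13960751 = 8376450.60, rounded up to 8376451; 8,376,451 required, 8,376,451 in favor — approved.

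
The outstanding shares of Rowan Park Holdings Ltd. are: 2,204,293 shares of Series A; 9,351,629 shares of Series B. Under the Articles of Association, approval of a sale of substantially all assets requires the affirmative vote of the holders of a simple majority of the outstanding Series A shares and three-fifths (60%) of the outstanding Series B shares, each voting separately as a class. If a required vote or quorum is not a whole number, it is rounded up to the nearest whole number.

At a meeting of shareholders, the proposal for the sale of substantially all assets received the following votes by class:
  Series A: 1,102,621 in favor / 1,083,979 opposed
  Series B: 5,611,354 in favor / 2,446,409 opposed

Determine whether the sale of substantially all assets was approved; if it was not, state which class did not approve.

Approved — every class gave the required vote.

Series A: a majority of 2204293 is 1102147; 1,102,147 required, 1,102,621 in favor — approved.
Series B: 3/5 of 9351629 = 5610977.40, rounded up to 5610978; 5,610,978 required, 5,611,354 in favor — approved.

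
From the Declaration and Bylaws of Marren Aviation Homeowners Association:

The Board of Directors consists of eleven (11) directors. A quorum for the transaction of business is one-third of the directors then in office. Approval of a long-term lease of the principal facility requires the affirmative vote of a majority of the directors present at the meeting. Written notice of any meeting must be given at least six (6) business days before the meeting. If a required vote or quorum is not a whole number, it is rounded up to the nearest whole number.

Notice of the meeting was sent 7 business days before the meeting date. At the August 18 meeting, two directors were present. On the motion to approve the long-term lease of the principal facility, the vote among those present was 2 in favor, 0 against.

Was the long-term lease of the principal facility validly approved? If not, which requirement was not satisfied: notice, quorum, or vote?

Invalid — quorum requirement not satisfied.

Notice: 7 business days given; 6 required (7 ≥ 6). Satisfied.
Quorum: 2 present; quorum is 4. Not satisfied.
Vote: the long-term lease of the principal facility requires a majority of the directors present (2). A majority of 2 is 2, so 2 affirmative votes are needed; 2 voted in favor. Satisfied. (Moot — without a quorum no business can be validly transacted.)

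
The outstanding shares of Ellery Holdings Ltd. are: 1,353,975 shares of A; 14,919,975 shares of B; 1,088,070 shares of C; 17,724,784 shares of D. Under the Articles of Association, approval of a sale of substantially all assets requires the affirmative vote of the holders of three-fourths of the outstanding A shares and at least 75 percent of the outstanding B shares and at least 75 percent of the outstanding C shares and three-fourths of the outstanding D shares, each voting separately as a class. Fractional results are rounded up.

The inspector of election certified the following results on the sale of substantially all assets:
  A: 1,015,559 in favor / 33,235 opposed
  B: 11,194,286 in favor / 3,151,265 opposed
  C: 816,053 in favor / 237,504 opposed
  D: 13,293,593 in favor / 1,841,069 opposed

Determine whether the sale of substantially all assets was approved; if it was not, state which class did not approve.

Approved — every class gave the required vote.

A: 3/4 of 1353975 = 1015481.25, rounded up to 1015482; 1,015,482 required, 1,015,559 in favor — approved.
B: 3/4 of 14919975 = 11189981.25, rounded up to 11189982; 11,189,982 required, 11,194,286 in favor — approved.
C: 3/4 of 1088070 = 816052.50, rounded up to 816053; 816,053 required, 816,053 in favor — approved.
D: 3/4 of 17724784 = 13293588; 13,293,588 required, 13,293,593 in favor — approved.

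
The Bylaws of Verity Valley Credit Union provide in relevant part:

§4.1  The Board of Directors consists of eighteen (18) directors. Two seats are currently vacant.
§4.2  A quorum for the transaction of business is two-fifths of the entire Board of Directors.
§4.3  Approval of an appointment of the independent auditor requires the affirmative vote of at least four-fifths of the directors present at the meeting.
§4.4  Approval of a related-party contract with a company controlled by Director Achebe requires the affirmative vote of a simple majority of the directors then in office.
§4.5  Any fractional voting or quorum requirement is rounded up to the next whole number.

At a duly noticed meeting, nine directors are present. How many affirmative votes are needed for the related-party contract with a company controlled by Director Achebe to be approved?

9

The related-party contract with a company controlled by Director Achebe requires a majority of the directors then in office (16).
A majority of 16 is 9.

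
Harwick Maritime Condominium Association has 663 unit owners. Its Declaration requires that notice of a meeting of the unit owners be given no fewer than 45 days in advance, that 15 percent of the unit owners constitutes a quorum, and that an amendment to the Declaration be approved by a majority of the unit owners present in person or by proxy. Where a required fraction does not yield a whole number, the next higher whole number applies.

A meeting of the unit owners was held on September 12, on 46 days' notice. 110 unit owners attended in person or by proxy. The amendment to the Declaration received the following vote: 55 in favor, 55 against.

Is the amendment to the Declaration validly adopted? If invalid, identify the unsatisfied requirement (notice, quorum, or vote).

Notice: 46 days given; 45 required. Satisfied.
Quorum: 15% of 663 = 99.45, rounded up to 100; 110 present. Satisfied.
Vote: requires a majority of those present (110); a majority of 110 is 56, so 56 needed; 55 in favor. Not satisfied.

Invalid — vote requirement not satisfied.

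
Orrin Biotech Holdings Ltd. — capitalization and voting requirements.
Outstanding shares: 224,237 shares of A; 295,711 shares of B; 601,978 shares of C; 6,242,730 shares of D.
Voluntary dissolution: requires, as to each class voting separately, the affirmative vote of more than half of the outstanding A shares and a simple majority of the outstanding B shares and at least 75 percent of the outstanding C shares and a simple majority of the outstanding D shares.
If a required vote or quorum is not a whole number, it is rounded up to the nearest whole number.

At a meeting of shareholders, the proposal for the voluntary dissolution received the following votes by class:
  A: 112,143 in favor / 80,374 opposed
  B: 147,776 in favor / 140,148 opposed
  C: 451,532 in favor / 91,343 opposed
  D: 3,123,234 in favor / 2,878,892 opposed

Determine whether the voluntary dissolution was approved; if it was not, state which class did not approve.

Not approved — the B shares did not give the required vote.

A: a majority of 224237 is 112119; 112,119 required, 112,143 in favor — approved.
B: a majority of 295711 is 147856; 147,856 required, 147,776 in favor — not approved.
C: 3/4 of 601978 = 451483.50, rounded up to 451484; 451,484 required, 451,532 in favor — approved.
D: a majority of 6242730 is 3121366; 3,121,366 required, 3,123,234 in favor — approved.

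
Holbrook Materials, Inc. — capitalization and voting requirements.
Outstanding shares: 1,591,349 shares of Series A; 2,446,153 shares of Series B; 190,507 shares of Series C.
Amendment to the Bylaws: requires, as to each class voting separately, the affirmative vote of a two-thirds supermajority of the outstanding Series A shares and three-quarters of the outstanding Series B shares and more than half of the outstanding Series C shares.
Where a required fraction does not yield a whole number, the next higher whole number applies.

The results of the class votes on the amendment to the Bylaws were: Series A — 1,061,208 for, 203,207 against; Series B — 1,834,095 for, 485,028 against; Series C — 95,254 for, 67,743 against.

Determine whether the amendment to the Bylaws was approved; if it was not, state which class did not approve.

Series A: 2/3 of 1591349 = 1060899.33, rounded up to 1060900; 1,060,900 required, 1,061,208 in favor — approved.
Series B: 3/4 of 2446153 = 1834614.75, rounded up to 1834615; 1,834,615 required, 1,834,095 in favor — not approved.
Series C: a majority of 190507 is 95254; 95,254 required, 95,254 in favor — approved.

Not approved — the Series B shares did not give the required vote.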